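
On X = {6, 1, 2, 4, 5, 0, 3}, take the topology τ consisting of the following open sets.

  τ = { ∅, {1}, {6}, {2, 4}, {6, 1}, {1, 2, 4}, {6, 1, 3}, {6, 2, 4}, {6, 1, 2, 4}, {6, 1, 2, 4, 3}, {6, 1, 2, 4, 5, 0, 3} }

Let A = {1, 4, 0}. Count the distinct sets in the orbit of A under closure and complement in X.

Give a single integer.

10

closure: X∖int(X∖A) = X∖{6} = {1, 2, 4, 5, 0, 3}
Let k=closure and c=complement:
  1. A     = {1, 4, 0}
  2. kA    = {1, 2, 4, 5, 0, 3}
  3. cA    = {6, 2, 5, 3}
  4. ckA   = {6}
  5. kcA   = {6, 2, 4, 5, 0, 3}
  6. kckA  = {6, 5, 0, 3}
  7. ckcA  = {1}
  8. ckckA = {1, 2, 4}
  9. kckcA = {1, 5, 0, 3}
  10. ckckcA = {6, 2, 4}
— saturated at 10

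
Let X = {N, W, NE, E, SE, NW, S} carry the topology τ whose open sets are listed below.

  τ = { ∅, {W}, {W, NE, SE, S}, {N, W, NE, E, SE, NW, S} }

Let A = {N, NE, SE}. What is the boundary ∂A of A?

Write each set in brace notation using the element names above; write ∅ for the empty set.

U open, U⊆A: ∅. int(A) = ⋃ = ∅
X∖A={W, E, NW, S}, int(X∖A)={W}, hence cl(A)={N, NE, E, SE, NW, S}
∂A: remove int from cl → {N, NE, E, SE, NW, S}

{N, NE, E, SE, NW, S}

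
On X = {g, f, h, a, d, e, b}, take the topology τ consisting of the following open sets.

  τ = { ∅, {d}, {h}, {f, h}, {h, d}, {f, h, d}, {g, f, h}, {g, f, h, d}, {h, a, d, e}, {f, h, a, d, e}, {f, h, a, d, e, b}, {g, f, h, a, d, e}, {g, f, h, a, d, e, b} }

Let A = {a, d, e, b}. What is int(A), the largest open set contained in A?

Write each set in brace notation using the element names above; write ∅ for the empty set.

interior: largest open inside A is {d} (from ∅, {d})

{d}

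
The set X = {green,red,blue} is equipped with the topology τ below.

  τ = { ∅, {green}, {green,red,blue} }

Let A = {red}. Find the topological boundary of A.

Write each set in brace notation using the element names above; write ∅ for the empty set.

interior: largest open inside A is ∅ (from ∅)
cl via duality: int({green,blue}) = {green}, so X∖{green} = {red,blue}
cl∖int = {red,blue}

{red,blue}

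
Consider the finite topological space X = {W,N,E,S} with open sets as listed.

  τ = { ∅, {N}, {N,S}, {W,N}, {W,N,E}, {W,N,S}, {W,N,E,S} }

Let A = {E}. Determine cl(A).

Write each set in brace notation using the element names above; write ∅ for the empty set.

{E}

cl via duality: int({W,N,S}) = {W,N,S}, so X∖{W,N,S} = {E}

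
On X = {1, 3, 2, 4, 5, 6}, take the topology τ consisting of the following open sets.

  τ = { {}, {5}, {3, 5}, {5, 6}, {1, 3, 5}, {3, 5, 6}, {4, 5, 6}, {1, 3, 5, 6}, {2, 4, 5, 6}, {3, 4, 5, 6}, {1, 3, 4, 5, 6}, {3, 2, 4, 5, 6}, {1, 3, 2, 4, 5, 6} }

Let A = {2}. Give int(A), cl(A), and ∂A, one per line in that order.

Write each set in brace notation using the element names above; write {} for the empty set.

int(A) = {}
cl(A)  = {2}
∂A     = {2}

opens ⊆ A: {}; union → int = {}
complement {1, 3, 4, 5, 6}; its interior {1, 3, 4, 5, 6}; cl(A) = X∖{1, 3, 4, 5, 6} = {2}
boundary = {2} ∖ {} = {2}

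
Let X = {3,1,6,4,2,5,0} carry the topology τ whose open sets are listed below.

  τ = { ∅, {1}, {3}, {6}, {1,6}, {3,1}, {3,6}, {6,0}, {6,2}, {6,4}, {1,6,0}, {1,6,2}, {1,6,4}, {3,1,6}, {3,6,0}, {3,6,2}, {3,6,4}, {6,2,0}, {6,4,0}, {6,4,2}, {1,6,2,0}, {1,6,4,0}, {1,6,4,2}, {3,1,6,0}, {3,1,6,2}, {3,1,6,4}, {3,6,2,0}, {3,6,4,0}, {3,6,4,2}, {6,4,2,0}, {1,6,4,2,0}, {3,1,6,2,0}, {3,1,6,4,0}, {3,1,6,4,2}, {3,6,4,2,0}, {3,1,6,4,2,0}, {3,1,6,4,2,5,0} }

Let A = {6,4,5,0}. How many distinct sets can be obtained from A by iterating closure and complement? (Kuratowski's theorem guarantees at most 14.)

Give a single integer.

8

X∖A={3,1,2}, int(X∖A)={3,1}, hence cl(A)={6,4,2,5,0}
Orbit (k=closure, c=complement):
  1. A     = {6,4,5,0}
  2. kA    = {6,4,2,5,0}
  3. cA    = {3,1,2}
  4. ckA   = {3,1}
  5. kcA   = {3,1,2,5}
  6. kckA  = {3,1,5}
  7. ckcA  = {6,4,0}
  8. ckckA = {6,4,2,0}
(closed under both — stop)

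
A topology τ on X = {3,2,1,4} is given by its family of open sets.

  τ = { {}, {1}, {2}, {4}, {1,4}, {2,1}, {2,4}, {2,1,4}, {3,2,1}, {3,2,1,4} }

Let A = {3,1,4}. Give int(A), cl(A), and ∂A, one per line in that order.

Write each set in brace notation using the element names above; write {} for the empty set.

U open, U⊆A: {}, {4}, {1}, {1,4}. int(A) = ⋃ = {1,4}
X∖A={2}, int(X∖A)={2}, hence cl(A)={3,1,4}
∂A: remove int from cl → {3}

int(A) = {1,4}
cl(A)  = {3,1,4}
∂A     = {3}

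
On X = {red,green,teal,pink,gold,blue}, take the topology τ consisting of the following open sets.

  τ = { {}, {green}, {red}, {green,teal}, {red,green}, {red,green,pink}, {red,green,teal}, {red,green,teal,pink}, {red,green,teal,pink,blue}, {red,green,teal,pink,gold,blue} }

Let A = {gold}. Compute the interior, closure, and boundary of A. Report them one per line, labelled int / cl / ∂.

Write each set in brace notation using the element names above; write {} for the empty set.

int(A) = {}
cl(A)  = {gold}
∂A     = {gold}

U open, U⊆A: {}. int(A) = ⋃ = {}
X∖A={red,green,teal,pink,blue}, int(X∖A)={red,green,teal,pink,blue}, hence cl(A)={gold}
∂A: remove int from cl → {gold}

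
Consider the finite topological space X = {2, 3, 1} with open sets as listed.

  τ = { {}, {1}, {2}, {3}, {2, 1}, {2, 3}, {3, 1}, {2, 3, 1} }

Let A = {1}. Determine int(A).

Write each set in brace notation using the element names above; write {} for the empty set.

{1}

interior: largest open inside A is {1} (from {}, {1})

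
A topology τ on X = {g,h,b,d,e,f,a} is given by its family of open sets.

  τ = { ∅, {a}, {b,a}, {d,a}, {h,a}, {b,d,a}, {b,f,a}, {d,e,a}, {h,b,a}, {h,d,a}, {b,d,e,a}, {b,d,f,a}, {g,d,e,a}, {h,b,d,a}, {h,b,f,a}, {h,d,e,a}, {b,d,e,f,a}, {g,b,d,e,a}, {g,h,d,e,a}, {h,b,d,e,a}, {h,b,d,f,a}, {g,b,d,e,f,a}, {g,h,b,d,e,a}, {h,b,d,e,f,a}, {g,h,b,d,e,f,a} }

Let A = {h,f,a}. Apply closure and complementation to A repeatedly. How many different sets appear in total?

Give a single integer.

6

X∖A={g,b,d,e}, int(X∖A)=∅, hence cl(A)={g,h,b,d,e,f,a}
Orbit (k=closure, c=complement):
  1. A     = {h,f,a}
  2. kA    = {g,h,b,d,e,f,a}
  3. cA    = {g,b,d,e}
  4. ckA   = ∅
  5. kcA   = {g,b,d,e,f}
  6. ckcA  = {h,a}
(closed under both — stop)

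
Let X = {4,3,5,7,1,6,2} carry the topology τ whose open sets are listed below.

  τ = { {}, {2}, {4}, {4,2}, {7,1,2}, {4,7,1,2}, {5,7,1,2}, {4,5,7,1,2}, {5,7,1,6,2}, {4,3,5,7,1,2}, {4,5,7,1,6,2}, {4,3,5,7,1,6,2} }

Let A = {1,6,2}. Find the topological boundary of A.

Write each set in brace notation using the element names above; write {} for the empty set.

{3,5,7,1,6}

opens ⊆ A: {}, {2}; union → int = {2}
complement {4,3,5,7}; its interior {4}; cl(A) = X∖{4} = {3,5,7,1,6,2}
boundary = {3,5,7,1,6,2} ∖ {2} = {3,5,7,1,6}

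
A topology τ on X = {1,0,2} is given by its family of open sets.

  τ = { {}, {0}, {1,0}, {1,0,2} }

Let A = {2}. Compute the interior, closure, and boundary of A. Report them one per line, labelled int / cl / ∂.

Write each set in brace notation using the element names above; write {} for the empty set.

int(A) = {}
cl(A)  = {2}
∂A     = {2}

interior: largest open inside A is {} (from {})
cl via duality: int({1,0}) = {1,0}, so X∖{1,0} = {2}
cl∖int = {2}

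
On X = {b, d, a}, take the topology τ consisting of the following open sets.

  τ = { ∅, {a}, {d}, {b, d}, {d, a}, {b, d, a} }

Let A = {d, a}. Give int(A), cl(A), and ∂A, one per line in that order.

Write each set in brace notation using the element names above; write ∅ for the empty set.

int(A) = {d, a}
cl(A)  = {b, d, a}
∂A     = {b}

U open, U⊆A: ∅, {d}, {a}, {d, a}. int(A) = ⋃ = {d, a}
X∖A={b}, int(X∖A)=∅, hence cl(A)={b, d, a}
∂A: remove int from cl → {b}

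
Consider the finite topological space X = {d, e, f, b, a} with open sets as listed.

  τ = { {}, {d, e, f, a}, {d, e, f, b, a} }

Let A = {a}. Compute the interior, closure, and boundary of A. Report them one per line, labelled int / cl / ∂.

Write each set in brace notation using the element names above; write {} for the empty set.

opens ⊆ A: {}; union → int = {}
complement {d, e, f, b}; its interior {}; cl(A) = X∖{} = {d, e, f, b, a}
boundary = {d, e, f, b, a} ∖ {} = {d, e, f, b, a}

int(A) = {}
cl(A)  = {d, e, f, b, a}
∂A     = {d, e, f, b, a}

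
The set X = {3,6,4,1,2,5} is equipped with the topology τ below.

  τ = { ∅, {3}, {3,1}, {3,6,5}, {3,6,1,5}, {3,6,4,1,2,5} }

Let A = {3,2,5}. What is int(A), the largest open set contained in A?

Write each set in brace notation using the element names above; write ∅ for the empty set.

interior: largest open inside A is {3} (from ∅, {3})

{3}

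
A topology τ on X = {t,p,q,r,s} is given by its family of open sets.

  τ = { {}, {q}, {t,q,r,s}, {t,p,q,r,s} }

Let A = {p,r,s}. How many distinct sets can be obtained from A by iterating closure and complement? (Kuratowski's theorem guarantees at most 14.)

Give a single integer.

6

closure: X∖int(X∖A) = X∖{q} = {t,p,r,s}
Let k=closure and c=complement:
  1. A     = {p,r,s}
  2. kA    = {t,p,r,s}
  3. cA    = {t,q}
  4. ckA   = {q}
  5. kcA   = {t,p,q,r,s}
  6. ckcA  = {}
— saturated at 6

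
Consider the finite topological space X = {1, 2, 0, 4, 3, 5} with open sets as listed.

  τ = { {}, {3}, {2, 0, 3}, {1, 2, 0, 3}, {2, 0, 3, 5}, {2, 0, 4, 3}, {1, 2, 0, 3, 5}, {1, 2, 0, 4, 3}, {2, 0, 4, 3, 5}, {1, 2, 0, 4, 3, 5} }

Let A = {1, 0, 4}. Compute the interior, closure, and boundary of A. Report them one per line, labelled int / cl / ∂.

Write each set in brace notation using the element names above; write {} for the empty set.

int(A) = {}
cl(A)  = {1, 2, 0, 4, 5}
∂A     = {1, 2, 0, 4, 5}

interior: largest open inside A is {} (from {})
cl via duality: int({2, 3, 5}) = {3}, so X∖{3} = {1, 2, 0, 4, 5}
cl∖int = {1, 2, 0, 4, 5}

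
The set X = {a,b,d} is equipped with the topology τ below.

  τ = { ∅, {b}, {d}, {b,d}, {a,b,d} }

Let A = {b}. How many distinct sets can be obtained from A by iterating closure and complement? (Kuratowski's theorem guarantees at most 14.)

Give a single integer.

closure: X∖int(X∖A) = X∖{d} = {a,b}
Let k=closure and c=complement:
  1. A     = {b}
  2. kA    = {a,b}
  3. cA    = {a,d}
  4. ckA   = {d}
— saturated at 4

4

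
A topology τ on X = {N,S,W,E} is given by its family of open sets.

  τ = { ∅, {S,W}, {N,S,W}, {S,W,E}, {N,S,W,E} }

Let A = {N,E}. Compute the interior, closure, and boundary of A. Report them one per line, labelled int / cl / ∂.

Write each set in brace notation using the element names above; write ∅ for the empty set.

interior: largest open inside A is ∅ (from ∅)
cl via duality: int({S,W}) = {S,W}, so X∖{S,W} = {N,E}
cl∖int = {N,E}

int(A) = ∅
cl(A)  = {N,E}
∂A     = {N,E}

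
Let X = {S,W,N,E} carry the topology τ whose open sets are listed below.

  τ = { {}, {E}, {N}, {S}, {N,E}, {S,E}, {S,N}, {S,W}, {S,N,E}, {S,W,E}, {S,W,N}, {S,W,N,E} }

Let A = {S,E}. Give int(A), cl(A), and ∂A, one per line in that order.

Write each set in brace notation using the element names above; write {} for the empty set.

interior: largest open inside A is {S,E} (from {}, {S}, {E}, {S,E})
cl via duality: int({W,N}) = {N}, so X∖{N} = {S,W,E}
cl∖int = {W}

int(A) = {S,E}
cl(A)  = {S,W,E}
∂A     = {W}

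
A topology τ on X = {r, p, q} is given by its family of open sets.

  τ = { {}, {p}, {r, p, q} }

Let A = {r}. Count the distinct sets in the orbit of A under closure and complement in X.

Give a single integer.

6

closure: X∖int(X∖A) = X∖{p} = {r, q}
Let k=closure and c=complement:
  1. A     = {r}
  2. kA    = {r, q}
  3. cA    = {p, q}
  4. ckA   = {p}
  5. kcA   = {r, p, q}
  6. ckcA  = {}
— saturated at 6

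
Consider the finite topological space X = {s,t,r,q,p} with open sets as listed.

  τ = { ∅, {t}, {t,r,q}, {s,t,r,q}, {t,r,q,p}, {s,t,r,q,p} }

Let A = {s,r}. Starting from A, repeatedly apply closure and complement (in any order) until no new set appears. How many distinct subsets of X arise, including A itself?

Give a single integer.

6

complement {t,q,p}; its interior {t}; cl(A) = X∖{t} = {s,r,q,p}
With k = closure, c = complement:
  1. A     = {s,r}
  2. kA    = {s,r,q,p}
  3. cA    = {t,q,p}
  4. ckA   = {t}
  5. kcA   = {s,t,r,q,p}
  6. ckcA  = ∅
k, c of each give nothing new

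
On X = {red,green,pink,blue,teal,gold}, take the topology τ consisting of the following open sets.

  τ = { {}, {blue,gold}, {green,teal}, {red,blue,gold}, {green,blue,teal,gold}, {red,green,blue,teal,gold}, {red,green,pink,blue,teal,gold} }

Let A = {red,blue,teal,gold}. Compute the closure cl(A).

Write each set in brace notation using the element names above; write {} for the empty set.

complement {green,pink}; its interior {}; cl(A) = X∖{} = {red,green,pink,blue,teal,gold}

{red,green,pink,blue,teal,gold}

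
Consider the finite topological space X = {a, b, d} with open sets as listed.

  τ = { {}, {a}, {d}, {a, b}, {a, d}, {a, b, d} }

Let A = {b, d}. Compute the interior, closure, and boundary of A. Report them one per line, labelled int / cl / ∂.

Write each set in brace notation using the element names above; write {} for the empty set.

int(A) = {d}
cl(A)  = {b, d}
∂A     = {b}

opens ⊆ A: {}, {d}; union → int = {d}
complement {a}; its interior {a}; cl(A) = X∖{a} = {b, d}
boundary = {b, d} ∖ {d} = {b}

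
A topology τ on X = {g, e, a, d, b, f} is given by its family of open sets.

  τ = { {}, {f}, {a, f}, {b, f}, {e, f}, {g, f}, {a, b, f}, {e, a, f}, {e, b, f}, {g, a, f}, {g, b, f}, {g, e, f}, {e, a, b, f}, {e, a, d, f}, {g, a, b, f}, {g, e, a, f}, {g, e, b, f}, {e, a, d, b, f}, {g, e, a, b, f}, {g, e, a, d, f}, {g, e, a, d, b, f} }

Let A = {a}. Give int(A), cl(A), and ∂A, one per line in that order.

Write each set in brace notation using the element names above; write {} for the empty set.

int(A) = {}
cl(A)  = {a, d}
∂A     = {a, d}

opens ⊆ A: {}; union → int = {}
complement {g, e, d, b, f}; its interior {g, e, b, f}; cl(A) = X∖{g, e, b, f} = {a, d}
boundary = {a, d} ∖ {} = {a, d}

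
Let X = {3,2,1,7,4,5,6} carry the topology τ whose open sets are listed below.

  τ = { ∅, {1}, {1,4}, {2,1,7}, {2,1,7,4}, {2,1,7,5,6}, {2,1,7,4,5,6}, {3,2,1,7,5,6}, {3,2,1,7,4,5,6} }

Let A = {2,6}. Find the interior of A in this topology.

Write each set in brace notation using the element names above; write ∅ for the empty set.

opens ⊆ A: ∅; union → int = ∅

∅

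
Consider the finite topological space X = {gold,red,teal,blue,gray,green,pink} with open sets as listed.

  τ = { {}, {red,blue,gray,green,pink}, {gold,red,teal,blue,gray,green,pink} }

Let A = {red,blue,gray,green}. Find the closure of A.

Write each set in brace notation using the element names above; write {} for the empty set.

{gold,red,teal,blue,gray,green,pink}

cl via duality: int({gold,teal,pink}) = {}, so X∖{} = {gold,red,teal,blue,gray,green,pink}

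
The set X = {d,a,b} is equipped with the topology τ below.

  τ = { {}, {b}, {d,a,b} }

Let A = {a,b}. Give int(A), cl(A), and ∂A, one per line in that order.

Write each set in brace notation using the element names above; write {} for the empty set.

U open, U⊆A: {}, {b}. int(A) = ⋃ = {b}
X∖A={d}, int(X∖A)={}, hence cl(A)={d,a,b}
∂A: remove int from cl → {d,a}

int(A) = {b}
cl(A)  = {d,a,b}
∂A     = {d,a}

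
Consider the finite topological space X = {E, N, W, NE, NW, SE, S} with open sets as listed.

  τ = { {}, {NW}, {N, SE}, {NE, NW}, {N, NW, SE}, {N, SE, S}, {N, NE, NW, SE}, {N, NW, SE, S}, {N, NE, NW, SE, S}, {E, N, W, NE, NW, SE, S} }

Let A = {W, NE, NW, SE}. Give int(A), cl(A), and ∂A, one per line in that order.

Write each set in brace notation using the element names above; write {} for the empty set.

int(A) = {NE, NW}
cl(A)  = {E, N, W, NE, NW, SE, S}
∂A     = {E, N, W, SE, S}

open subsets of A: {}, {NW}, {NE, NW}; so int(A) = {NE, NW}
closure: X∖int(X∖A) = X∖{} = {E, N, W, NE, NW, SE, S}
∂A = {E, N, W, NE, NW, SE, S} minus {NE, NW} = {E, N, W, SE, S}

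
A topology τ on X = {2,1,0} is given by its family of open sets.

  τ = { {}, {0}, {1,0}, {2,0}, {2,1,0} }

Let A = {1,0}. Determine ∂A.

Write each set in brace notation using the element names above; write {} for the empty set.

opens ⊆ A: {}, {0}, {1,0}; union → int = {1,0}
complement {2}; its interior {}; cl(A) = X∖{} = {2,1,0}
boundary = {2,1,0} ∖ {1,0} = {2}

{2}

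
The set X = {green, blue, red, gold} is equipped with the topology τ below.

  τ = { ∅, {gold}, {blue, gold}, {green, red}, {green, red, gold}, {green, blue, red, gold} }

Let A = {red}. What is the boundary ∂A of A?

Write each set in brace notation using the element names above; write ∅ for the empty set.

{green, red}

interior: largest open inside A is ∅ (from ∅)
cl via duality: int({green, blue, gold}) = {blue, gold}, so X∖{blue, gold} = {green, red}
cl∖int = {green, red}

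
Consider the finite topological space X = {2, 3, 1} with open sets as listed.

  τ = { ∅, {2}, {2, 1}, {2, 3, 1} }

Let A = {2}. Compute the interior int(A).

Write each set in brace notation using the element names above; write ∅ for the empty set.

{2}

U open, U⊆A: ∅, {2}. int(A) = ⋃ = {2}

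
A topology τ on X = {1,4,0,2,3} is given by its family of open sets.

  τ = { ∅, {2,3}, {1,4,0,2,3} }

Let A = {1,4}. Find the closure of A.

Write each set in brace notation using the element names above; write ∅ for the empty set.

{1,4,0}

cl via duality: int({0,2,3}) = {2,3}, so X∖{2,3} = {1,4,0}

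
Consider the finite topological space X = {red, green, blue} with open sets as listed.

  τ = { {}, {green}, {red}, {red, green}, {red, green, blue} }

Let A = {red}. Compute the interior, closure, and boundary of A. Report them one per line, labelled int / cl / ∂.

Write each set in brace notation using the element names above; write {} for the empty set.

int(A) = {red}
cl(A)  = {red, blue}
∂A     = {blue}

U open, U⊆A: {}, {red}. int(A) = ⋃ = {red}
X∖A={green, blue}, int(X∖A)={green}, hence cl(A)={red, blue}
∂A: remove int from cl → {blue}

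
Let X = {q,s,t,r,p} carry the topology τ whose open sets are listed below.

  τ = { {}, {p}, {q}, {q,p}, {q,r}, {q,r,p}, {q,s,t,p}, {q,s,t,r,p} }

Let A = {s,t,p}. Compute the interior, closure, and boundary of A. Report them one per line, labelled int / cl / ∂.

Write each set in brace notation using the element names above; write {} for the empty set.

interior: largest open inside A is {p} (from {}, {p})
cl via duality: int({q,r}) = {q,r}, so X∖{q,r} = {s,t,p}
cl∖int = {s,t}

int(A) = {p}
cl(A)  = {s,t,p}
∂A     = {s,t}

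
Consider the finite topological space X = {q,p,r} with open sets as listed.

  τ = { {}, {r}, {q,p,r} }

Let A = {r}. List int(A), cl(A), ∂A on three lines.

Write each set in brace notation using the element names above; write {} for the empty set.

int(A) = {r}
cl(A)  = {q,p,r}
∂A     = {q,p}

U open, U⊆A: {}, {r}. int(A) = ⋃ = {r}
X∖A={q,p}, int(X∖A)={}, hence cl(A)={q,p,r}
∂A: remove int from cl → {q,p}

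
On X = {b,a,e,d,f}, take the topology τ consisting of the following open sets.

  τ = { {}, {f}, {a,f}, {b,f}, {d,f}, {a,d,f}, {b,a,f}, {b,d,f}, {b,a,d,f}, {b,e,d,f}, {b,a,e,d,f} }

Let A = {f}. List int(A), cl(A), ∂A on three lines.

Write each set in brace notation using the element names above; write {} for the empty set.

int(A) = {f}
cl(A)  = {b,a,e,d,f}
∂A     = {b,a,e,d}

opens ⊆ A: {}, {f}; union → int = {f}
complement {b,a,e,d}; its interior {}; cl(A) = X∖{} = {b,a,e,d,f}
boundary = {b,a,e,d,f} ∖ {f} = {b,a,e,d}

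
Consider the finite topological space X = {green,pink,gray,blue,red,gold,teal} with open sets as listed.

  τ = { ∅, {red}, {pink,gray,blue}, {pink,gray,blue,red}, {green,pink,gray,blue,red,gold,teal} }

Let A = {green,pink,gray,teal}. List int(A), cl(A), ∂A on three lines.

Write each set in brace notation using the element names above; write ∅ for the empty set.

int(A) = ∅
cl(A)  = {green,pink,gray,blue,gold,teal}
∂A     = {green,pink,gray,blue,gold,teal}

U open, U⊆A: ∅. int(A) = ⋃ = ∅
X∖A={blue,red,gold}, int(X∖A)={red}, hence cl(A)={green,pink,gray,blue,gold,teal}
∂A: remove int from cl → {green,pink,gray,blue,gold,teal}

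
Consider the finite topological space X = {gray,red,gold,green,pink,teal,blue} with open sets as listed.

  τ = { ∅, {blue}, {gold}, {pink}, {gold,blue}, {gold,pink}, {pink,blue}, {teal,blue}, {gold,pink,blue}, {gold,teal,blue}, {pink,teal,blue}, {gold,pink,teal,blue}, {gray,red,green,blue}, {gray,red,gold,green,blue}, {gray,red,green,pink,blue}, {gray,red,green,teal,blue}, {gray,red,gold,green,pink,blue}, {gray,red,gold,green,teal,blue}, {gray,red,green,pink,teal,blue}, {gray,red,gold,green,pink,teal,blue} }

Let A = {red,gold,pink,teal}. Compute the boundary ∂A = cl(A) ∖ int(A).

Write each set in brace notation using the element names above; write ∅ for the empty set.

{gray,red,green,teal}

U open, U⊆A: ∅, {gold}, {pink}, {gold,pink}. int(A) = ⋃ = {gold,pink}
X∖A={gray,green,blue}, int(X∖A)={blue}, hence cl(A)={gray,red,gold,green,pink,teal}
∂A: remove int from cl → {gray,red,green,teal}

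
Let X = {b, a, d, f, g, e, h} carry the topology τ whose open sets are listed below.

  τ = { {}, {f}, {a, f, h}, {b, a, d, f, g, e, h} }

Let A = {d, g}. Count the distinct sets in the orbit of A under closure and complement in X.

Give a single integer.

X∖A={b, a, f, e, h}, int(X∖A)={a, f, h}, hence cl(A)={b, d, g, e}
Orbit (k=closure, c=complement):
  1. A     = {d, g}
  2. kA    = {b, d, g, e}
  3. cA    = {b, a, f, e, h}
  4. ckA   = {a, f, h}
  5. kcA   = {b, a, d, f, g, e, h}
  6. ckcA  = {}
(closed under both — stop)

6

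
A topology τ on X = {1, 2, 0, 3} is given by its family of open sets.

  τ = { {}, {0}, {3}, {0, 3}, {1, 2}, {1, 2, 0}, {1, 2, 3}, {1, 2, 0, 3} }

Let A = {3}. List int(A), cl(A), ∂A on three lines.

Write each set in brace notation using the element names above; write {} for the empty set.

int(A) = {3}
cl(A)  = {3}
∂A     = {}

opens ⊆ A: {}, {3}; union → int = {3}
complement {1, 2, 0}; its interior {1, 2, 0}; cl(A) = X∖{1, 2, 0} = {3}
boundary = {3} ∖ {3} = {}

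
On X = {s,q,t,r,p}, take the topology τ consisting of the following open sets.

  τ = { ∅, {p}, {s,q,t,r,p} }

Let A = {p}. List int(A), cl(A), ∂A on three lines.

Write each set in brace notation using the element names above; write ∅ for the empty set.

int(A) = {p}
cl(A)  = {s,q,t,r,p}
∂A     = {s,q,t,r}

opens ⊆ A: ∅, {p}; union → int = {p}
complement {s,q,t,r}; its interior ∅; cl(A) = X∖∅ = {s,q,t,r,p}
boundary = {s,q,t,r,p} ∖ {p} = {s,q,t,r}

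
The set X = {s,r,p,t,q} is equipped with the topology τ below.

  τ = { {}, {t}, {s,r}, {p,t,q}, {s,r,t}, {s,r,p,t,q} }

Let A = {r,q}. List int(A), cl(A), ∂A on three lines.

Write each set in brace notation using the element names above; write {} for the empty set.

int(A) = {}
cl(A)  = {s,r,p,q}
∂A     = {s,r,p,q}

opens ⊆ A: {}; union → int = {}
complement {s,p,t}; its interior {t}; cl(A) = X∖{t} = {s,r,p,q}
boundary = {s,r,p,q} ∖ {} = {s,r,p,q}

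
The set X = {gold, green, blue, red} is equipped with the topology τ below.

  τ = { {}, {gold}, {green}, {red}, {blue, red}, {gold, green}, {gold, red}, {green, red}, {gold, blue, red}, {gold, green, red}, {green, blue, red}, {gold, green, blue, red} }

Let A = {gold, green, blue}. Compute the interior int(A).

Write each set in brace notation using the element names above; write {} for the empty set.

{gold, green}

open subsets of A: {}, {gold}, {green}, {gold, green}; so int(A) = {gold, green}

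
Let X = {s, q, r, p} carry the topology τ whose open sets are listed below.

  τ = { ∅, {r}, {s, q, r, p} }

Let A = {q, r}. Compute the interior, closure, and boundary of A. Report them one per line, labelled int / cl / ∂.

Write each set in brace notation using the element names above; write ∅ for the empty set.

open subsets of A: ∅, {r}; so int(A) = {r}
closure: X∖int(X∖A) = X∖∅ = {s, q, r, p}
∂A = {s, q, r, p} minus {r} = {s, q, p}

int(A) = {r}
cl(A)  = {s, q, r, p}
∂A     = {s, q, p}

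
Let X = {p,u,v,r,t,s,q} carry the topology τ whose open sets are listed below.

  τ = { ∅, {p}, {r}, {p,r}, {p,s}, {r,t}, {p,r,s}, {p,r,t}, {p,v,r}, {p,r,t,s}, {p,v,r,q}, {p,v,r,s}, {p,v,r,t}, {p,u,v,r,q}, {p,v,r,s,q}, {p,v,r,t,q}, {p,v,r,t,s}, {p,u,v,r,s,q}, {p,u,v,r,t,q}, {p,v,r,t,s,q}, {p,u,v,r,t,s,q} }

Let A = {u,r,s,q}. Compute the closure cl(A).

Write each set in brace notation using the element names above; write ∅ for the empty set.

{u,v,r,t,s,q}

closure: X∖int(X∖A) = X∖{p} = {u,v,r,t,s,q}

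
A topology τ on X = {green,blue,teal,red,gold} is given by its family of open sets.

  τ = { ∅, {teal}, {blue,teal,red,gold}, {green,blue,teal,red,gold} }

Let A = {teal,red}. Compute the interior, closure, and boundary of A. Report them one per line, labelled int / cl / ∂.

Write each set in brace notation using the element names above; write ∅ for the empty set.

opens ⊆ A: ∅, {teal}; union → int = {teal}
complement {green,blue,gold}; its interior ∅; cl(A) = X∖∅ = {green,blue,teal,red,gold}
boundary = {green,blue,teal,red,gold} ∖ {teal} = {green,blue,red,gold}

int(A) = {teal}
cl(A)  = {green,blue,teal,red,gold}
∂A     = {green,blue,red,gold}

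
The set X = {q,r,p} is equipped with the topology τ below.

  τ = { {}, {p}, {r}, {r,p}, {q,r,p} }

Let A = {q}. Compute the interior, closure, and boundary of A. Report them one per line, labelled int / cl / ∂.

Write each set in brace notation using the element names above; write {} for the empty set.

int(A) = {}
cl(A)  = {q}
∂A     = {q}

interior: largest open inside A is {} (from {})
cl via duality: int({r,p}) = {r,p}, so X∖{r,p} = {q}
cl∖int = {q}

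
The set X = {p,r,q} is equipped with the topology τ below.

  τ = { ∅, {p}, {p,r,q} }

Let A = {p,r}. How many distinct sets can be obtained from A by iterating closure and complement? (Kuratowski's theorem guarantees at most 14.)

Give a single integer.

6

X∖A={q}, int(X∖A)=∅, hence cl(A)={p,r,q}
Orbit (k=closure, c=complement):
  1. A     = {p,r}
  2. kA    = {p,r,q}
  3. cA    = {q}
  4. ckA   = ∅
  5. kcA   = {r,q}
  6. ckcA  = {p}
(closed under both — stop)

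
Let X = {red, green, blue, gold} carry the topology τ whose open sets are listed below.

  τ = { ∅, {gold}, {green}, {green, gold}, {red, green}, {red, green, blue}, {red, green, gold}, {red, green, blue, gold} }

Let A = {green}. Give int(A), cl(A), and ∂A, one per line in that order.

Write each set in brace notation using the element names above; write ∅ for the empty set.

U open, U⊆A: ∅, {green}. int(A) = ⋃ = {green}
X∖A={red, blue, gold}, int(X∖A)={gold}, hence cl(A)={red, green, blue}
∂A: remove int from cl → {red, blue}

int(A) = {green}
cl(A)  = {red, green, blue}
∂A     = {red, blue}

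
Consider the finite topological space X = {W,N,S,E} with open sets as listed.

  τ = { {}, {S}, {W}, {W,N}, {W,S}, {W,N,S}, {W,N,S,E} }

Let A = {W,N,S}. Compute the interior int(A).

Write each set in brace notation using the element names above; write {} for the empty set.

{W,N,S}

opens ⊆ A: {}, {W}, {S}, {W,N}, {W,S}, {W,N,S}; union → int = {W,N,S}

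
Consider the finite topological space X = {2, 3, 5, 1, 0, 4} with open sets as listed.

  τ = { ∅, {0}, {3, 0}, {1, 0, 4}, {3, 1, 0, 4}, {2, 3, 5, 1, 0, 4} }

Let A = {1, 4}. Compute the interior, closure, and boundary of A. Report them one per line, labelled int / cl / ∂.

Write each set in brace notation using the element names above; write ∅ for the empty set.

U open, U⊆A: ∅. int(A) = ⋃ = ∅
X∖A={2, 3, 5, 0}, int(X∖A)={3, 0}, hence cl(A)={2, 5, 1, 4}
∂A: remove int from cl → {2, 5, 1, 4}

int(A) = ∅
cl(A)  = {2, 5, 1, 4}
∂A     = {2, 5, 1, 4}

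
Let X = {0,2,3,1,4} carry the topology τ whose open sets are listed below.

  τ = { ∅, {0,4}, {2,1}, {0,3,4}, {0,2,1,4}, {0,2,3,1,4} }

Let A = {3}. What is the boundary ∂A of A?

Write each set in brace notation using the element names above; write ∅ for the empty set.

open subsets of A: ∅; so int(A) = ∅
closure: X∖int(X∖A) = X∖{0,2,1,4} = {3}
∂A = {3} minus ∅ = {3}

{3}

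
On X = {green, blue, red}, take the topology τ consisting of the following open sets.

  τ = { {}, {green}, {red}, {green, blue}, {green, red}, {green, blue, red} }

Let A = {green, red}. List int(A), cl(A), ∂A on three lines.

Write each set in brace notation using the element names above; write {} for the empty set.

open subsets of A: {}, {red}, {green}, {green, red}; so int(A) = {green, red}
closure: X∖int(X∖A) = X∖{} = {green, blue, red}
∂A = {green, blue, red} minus {green, red} = {blue}

int(A) = {green, red}
cl(A)  = {green, blue, red}
∂A     = {blue}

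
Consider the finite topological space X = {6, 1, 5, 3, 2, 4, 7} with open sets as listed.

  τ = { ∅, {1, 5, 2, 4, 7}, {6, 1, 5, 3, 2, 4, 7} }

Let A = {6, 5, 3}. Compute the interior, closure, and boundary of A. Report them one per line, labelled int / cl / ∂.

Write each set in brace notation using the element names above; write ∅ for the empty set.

U open, U⊆A: ∅. int(A) = ⋃ = ∅
X∖A={1, 2, 4, 7}, int(X∖A)=∅, hence cl(A)={6, 1, 5, 3, 2, 4, 7}
∂A: remove int from cl → {6, 1, 5, 3, 2, 4, 7}

int(A) = ∅
cl(A)  = {6, 1, 5, 3, 2, 4, 7}
∂A     = {6, 1, 5, 3, 2, 4, 7}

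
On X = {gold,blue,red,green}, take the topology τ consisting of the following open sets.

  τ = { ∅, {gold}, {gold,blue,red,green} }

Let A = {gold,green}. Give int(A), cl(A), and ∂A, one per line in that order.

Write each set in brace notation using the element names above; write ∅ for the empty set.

interior: largest open inside A is {gold} (from ∅, {gold})
cl via duality: int({blue,red}) = ∅, so X∖∅ = {gold,blue,red,green}
cl∖int = {blue,red,green}

int(A) = {gold}
cl(A)  = {gold,blue,red,green}
∂A     = {blue,red,green}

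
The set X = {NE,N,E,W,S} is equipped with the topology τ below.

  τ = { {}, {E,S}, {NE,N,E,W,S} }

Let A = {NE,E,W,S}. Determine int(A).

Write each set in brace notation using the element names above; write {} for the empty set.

{E,S}

U open, U⊆A: {}, {E,S}. int(A) = ⋃ = {E,S}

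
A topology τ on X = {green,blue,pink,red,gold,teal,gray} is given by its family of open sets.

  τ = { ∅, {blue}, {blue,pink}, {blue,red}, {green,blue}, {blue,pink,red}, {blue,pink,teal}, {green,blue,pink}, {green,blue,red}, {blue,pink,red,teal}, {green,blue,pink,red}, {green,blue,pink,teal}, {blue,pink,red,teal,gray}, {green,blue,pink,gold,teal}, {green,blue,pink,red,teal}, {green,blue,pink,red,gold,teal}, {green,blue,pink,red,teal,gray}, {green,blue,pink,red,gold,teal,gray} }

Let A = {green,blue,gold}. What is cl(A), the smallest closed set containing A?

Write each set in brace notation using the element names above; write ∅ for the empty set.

{green,blue,pink,red,gold,teal,gray}

X∖A={pink,red,teal,gray}, int(X∖A)=∅, hence cl(A)={green,blue,pink,red,gold,teal,gray}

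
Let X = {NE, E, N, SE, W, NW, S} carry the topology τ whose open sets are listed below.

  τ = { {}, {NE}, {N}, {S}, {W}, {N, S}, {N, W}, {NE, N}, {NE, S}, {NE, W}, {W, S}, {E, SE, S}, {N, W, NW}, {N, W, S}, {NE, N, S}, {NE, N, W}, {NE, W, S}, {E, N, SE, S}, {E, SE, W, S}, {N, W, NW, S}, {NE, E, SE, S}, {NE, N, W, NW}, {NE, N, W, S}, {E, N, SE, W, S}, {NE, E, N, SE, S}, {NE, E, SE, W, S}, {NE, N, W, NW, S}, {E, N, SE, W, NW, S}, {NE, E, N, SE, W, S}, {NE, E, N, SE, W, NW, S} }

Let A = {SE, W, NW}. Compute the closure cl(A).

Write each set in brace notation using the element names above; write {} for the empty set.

closure: X∖int(X∖A) = X∖{NE, N, S} = {E, SE, W, NW}

{E, SE, W, NW}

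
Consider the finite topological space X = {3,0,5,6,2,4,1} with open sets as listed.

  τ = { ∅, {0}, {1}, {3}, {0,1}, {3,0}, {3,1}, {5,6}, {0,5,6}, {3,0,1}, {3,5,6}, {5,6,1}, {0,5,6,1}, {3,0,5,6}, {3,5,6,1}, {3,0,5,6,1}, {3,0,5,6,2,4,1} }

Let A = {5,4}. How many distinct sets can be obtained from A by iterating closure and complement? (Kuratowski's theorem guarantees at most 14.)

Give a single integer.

X∖A={3,0,6,2,1}, int(X∖A)={3,0,1}, hence cl(A)={5,6,2,4}
Orbit (k=closure, c=complement):
  1. A     = {5,4}
  2. kA    = {5,6,2,4}
  3. cA    = {3,0,6,2,1}
  4. ckA   = {3,0,1}
  5. kcA   = {3,0,5,6,2,4,1}
  6. kckA  = {3,0,2,4,1}
  7. ckcA  = ∅
  8. ckckA = {5,6}
(closed under both — stop)

8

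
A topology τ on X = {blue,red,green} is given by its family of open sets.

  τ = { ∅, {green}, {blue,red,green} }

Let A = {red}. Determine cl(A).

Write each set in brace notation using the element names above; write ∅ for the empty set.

{blue,red}

cl via duality: int({blue,green}) = {green}, so X∖{green} = {blue,red}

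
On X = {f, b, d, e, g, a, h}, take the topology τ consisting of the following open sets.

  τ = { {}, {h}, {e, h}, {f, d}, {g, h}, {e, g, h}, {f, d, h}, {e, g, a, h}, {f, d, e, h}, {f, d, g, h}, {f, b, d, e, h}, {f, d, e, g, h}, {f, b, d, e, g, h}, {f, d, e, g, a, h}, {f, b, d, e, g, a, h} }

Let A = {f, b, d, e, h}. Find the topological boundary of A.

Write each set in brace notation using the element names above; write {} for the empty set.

{g, a}

U open, U⊆A: {}, {h}, {f, d}, {e, h}, {f, d, h}, {f, d, e, h}, {f, b, d, e, h}. int(A) = ⋃ = {f, b, d, e, h}
X∖A={g, a}, int(X∖A)={}, hence cl(A)={f, b, d, e, g, a, h}
∂A: remove int from cl → {g, a}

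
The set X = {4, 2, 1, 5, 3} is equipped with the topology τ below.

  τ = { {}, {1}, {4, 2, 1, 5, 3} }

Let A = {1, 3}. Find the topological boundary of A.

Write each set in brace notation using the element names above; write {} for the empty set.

interior: largest open inside A is {1} (from {}, {1})
cl via duality: int({4, 2, 5}) = {}, so X∖{} = {4, 2, 1, 5, 3}
cl∖int = {4, 2, 5, 3}

{4, 2, 5, 3}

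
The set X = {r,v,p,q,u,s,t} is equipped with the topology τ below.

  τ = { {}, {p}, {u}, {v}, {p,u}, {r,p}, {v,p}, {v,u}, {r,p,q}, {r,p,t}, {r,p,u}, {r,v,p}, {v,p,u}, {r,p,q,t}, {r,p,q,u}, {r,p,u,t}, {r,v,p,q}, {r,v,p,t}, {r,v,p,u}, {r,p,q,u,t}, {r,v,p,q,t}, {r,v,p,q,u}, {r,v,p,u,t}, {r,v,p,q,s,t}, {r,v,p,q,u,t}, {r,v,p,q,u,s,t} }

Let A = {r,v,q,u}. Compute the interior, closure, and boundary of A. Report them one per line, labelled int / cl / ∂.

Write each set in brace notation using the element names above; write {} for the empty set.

int(A) = {v,u}
cl(A)  = {r,v,q,u,s,t}
∂A     = {r,q,s,t}

U open, U⊆A: {}, {v}, {u}, {v,u}. int(A) = ⋃ = {v,u}
X∖A={p,s,t}, int(X∖A)={p}, hence cl(A)={r,v,q,u,s,t}
∂A: remove int from cl → {r,q,s,t}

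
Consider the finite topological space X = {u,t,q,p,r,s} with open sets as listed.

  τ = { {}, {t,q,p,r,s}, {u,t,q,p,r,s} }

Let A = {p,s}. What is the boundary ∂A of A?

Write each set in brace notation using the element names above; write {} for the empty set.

{u,t,q,p,r,s}

interior: largest open inside A is {} (from {})
cl via duality: int({u,t,q,r}) = {}, so X∖{} = {u,t,q,p,r,s}
cl∖int = {u,t,q,p,r,s}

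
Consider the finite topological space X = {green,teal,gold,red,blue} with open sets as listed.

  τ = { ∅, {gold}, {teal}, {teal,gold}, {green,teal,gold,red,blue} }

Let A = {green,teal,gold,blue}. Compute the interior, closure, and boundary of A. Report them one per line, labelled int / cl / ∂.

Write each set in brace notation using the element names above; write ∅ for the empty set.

interior: largest open inside A is {teal,gold} (from ∅, {gold}, {teal}, {teal,gold})
cl via duality: int({red}) = ∅, so X∖∅ = {green,teal,gold,red,blue}
cl∖int = {green,red,blue}

int(A) = {teal,gold}
cl(A)  = {green,teal,gold,red,blue}
∂A     = {green,red,blue}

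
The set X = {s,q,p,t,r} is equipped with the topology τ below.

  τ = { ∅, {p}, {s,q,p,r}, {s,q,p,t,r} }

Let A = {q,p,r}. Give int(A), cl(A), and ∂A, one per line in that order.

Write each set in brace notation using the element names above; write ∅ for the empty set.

int(A) = {p}
cl(A)  = {s,q,p,t,r}
∂A     = {s,q,t,r}

opens ⊆ A: ∅, {p}; union → int = {p}
complement {s,t}; its interior ∅; cl(A) = X∖∅ = {s,q,p,t,r}
boundary = {s,q,p,t,r} ∖ {p} = {s,q,t,r}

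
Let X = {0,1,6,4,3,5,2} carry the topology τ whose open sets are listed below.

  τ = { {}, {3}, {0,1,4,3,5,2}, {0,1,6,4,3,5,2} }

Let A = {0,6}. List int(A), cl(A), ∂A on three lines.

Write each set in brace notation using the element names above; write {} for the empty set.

int(A) = {}
cl(A)  = {0,1,6,4,5,2}
∂A     = {0,1,6,4,5,2}

U open, U⊆A: {}. int(A) = ⋃ = {}
X∖A={1,4,3,5,2}, int(X∖A)={3}, hence cl(A)={0,1,6,4,5,2}
∂A: remove int from cl → {0,1,6,4,5,2}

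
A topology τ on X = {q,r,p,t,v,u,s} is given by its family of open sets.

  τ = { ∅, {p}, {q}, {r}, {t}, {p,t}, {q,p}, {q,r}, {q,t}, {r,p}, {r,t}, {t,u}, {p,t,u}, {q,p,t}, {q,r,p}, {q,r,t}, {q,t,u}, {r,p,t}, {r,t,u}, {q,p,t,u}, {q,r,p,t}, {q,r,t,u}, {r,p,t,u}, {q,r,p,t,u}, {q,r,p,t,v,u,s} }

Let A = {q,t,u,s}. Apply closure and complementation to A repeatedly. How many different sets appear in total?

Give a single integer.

complement {r,p,v}; its interior {r,p}; cl(A) = X∖{r,p} = {q,t,v,u,s}
With k = closure, c = complement:
  1. A     = {q,t,u,s}
  2. kA    = {q,t,v,u,s}
  3. cA    = {r,p,v}
  4. ckA   = {r,p}
  5. kcA   = {r,p,v,s}
  6. ckcA  = {q,t,u}
k, c of each give nothing new

6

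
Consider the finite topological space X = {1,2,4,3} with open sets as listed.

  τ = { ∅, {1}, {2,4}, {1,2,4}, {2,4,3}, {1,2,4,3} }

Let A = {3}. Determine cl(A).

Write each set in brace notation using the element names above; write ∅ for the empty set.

closure: X∖int(X∖A) = X∖{1,2,4} = {3}

{3}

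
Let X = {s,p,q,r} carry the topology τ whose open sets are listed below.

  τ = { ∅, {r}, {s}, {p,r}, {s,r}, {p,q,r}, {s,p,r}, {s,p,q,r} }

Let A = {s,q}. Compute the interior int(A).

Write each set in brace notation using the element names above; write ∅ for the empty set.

{s}

U open, U⊆A: ∅, {s}. int(A) = ⋃ = {s}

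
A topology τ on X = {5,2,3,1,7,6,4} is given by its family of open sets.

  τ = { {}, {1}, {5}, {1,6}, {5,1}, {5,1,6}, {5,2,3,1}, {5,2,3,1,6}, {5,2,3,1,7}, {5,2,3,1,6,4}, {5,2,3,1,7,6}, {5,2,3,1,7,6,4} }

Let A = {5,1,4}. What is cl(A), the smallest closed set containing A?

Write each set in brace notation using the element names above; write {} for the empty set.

{5,2,3,1,7,6,4}

cl via duality: int({2,3,7,6}) = {}, so X∖{} = {5,2,3,1,7,6,4}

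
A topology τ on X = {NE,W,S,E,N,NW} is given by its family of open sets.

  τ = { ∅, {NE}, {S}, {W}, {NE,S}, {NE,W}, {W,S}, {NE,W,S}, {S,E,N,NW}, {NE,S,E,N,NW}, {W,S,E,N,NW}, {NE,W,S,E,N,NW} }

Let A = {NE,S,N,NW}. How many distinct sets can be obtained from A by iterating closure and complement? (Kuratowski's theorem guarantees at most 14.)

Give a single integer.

X∖A={W,E}, int(X∖A)={W}, hence cl(A)={NE,S,E,N,NW}
Orbit (k=closure, c=complement):
  1. A     = {NE,S,N,NW}
  2. kA    = {NE,S,E,N,NW}
  3. cA    = {W,E}
  4. ckA   = {W}
  5. kcA   = {W,E,N,NW}
  6. ckcA  = {NE,S}
(closed under both — stop)

6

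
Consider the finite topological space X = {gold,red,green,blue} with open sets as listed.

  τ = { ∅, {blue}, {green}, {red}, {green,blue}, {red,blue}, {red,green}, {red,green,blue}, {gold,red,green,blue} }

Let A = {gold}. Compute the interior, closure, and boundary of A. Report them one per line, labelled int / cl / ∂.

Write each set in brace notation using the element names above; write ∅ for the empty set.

interior: largest open inside A is ∅ (from ∅)
cl via duality: int({red,green,blue}) = {red,green,blue}, so X∖{red,green,blue} = {gold}
cl∖int = {gold}

int(A) = ∅
cl(A)  = {gold}
∂A     = {gold}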